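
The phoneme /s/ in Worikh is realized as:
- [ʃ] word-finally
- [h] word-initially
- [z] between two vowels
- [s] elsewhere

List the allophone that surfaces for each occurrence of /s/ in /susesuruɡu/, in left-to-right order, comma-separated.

Occurrence 1 (position 1): word-initially → [h].
Occurrence 2 (position 3): between two vowels → [z].
Occurrence 3 (position 5): between two vowels → [z].

[h], [z], [z]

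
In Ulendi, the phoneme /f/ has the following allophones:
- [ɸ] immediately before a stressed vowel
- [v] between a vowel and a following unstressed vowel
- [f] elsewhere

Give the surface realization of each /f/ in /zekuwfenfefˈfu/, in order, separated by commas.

[f], [f], [f], [ɸ]

Occurrence 1 (position 6): no conditioning environment matches → elsewhere allophone [f].
Occurrence 2 (position 9): no conditioning environment matches → elsewhere allophone [f].
Occurrence 3 (position 11): no conditioning environment matches → elsewhere allophone [f].
Occurrence 4 (position 12): immediately before a stressed vowel → [ɸ].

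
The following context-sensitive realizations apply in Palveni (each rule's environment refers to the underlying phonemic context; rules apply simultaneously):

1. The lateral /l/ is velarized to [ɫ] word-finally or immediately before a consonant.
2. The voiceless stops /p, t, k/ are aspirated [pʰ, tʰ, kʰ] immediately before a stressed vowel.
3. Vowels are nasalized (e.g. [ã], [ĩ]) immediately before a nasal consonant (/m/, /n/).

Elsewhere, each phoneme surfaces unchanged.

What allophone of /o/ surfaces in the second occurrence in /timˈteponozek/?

[o]

/o/ (between /n/ and /z/) fails the environment for rule 3, so it stays [o].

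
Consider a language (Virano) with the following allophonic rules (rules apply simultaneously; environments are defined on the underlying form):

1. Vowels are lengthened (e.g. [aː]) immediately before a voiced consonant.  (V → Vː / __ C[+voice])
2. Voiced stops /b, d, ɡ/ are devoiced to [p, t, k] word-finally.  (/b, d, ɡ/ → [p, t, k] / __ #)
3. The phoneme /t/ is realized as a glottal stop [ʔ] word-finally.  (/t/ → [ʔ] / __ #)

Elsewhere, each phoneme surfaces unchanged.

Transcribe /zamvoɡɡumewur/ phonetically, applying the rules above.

[zaːmvoːɡɡuːmeːwuːr]

/a/ meets the environment for rule 1 (before a voiced consonant) → [aː].
/o/ (between /v/ and /ɡ/): before a voiced consonant, so rule 1 applies → [oː].
/ɡ/ (between /o/ and /ɡ/): rule 2 targets it, but not word-finally → unchanged [ɡ].
/ɡ/ (between /ɡ/ and /u/) fails the environment for rule 2, so it stays [ɡ].
/u/ (between /ɡ/ and /m/): before a voiced consonant, so rule 1 applies → [uː].
/e/ — between /m/ and /w/, before a voiced consonant — surfaces as [eː] (rule 1).
/u/ (between /w/ and /r/) occurs before a voiced consonant → [uː] by rule 1.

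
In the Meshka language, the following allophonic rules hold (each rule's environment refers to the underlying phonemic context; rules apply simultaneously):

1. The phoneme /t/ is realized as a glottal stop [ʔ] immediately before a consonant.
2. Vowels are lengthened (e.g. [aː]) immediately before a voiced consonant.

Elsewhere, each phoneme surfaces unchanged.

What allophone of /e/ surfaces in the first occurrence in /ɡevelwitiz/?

/e/ — between /ɡ/ and /v/, before a voiced consonant — surfaces as [eː] (rule 2).

[eː]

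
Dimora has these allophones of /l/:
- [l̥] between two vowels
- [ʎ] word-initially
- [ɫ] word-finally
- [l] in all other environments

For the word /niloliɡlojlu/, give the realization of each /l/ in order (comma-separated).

[l̥], [l̥], [l], [l]

Occurrence 1 (position 3): between two vowels → [l̥].
Occurrence 2 (position 5): between two vowels → [l̥].
Occurrence 3 (position 8): no conditioning environment matches → elsewhere allophone [l].
Occurrence 4 (position 11): no conditioning environment matches → elsewhere allophone [l].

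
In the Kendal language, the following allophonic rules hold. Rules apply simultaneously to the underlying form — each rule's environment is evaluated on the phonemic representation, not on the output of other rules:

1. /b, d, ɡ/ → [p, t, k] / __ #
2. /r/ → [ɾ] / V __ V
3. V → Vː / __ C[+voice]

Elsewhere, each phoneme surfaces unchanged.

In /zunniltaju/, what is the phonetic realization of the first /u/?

/u/ (between /z/ and /n/) occurs before a voiced consonant → [uː] by rule 3.

[uː]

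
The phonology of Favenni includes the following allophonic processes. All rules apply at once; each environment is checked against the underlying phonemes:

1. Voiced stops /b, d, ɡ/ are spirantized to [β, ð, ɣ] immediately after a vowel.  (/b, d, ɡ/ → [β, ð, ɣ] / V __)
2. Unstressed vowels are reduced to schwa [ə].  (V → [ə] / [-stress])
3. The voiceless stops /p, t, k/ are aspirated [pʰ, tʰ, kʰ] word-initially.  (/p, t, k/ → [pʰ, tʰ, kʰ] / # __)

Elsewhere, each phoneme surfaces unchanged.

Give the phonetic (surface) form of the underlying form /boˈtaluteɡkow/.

[bəˈtalətəɣkəw]

/b/ (word-initial) is in the target of rule 1 but the environment (immediately after a vowel) is not met → [b].
/o/ — between /b/ and /t/, in an unstressed syllable — surfaces as [ə] (rule 2).
/t/ (between /o/ and /a/) is in the target of rule 3 but the environment (word-initially) is not met → [t].
/a/ — between /t/ and /l/; rule 2 does not apply here → [a].
/u/ meets the environment for rule 2 (in an unstressed syllable) → [ə].
/t/ (between /u/ and /e/) fails the environment for rule 3, so it stays [t].
/e/ meets the environment for rule 2 (in an unstressed syllable) → [ə].
Rule 1 applies to /ɡ/ (between /e/ and /k/: immediately after a vowel) → [ɣ].
/k/ (between /ɡ/ and /o/): rule 3 targets it, but not word-initially → unchanged [k].
/o/ meets the environment for rule 2 (in an unstressed syllable) → [ə].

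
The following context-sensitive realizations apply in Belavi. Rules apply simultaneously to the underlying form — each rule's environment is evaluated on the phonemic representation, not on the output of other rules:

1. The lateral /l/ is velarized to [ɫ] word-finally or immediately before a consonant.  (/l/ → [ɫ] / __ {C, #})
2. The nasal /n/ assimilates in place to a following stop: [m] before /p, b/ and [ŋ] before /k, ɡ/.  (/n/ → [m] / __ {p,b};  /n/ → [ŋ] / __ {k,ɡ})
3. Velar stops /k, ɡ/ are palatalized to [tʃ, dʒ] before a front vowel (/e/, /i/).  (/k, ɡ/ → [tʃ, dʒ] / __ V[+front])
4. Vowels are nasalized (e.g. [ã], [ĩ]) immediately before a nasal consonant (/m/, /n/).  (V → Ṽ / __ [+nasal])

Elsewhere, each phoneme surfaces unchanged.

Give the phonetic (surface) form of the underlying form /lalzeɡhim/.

/l/ (word-initial) is in the target of rule 1 but the environment (word-finally or immediately before a consonant) is not met → [l].
/a/ (between /l/ and /l/) fails the environment for rule 4, so it stays [a].
/l/ — between /a/ and /z/, word-finally or immediately before a consonant — surfaces as [ɫ] (rule 1).
/e/ — between /z/ and /ɡ/; rule 4 does not apply here → [e].
/ɡ/ (between /e/ and /h/) fails the environment for rule 3, so it stays [ɡ].
/i/ (between /h/ and /m/) occurs before a nasal consonant → [ĩ] by rule 4.

[laɫzeɡhĩm]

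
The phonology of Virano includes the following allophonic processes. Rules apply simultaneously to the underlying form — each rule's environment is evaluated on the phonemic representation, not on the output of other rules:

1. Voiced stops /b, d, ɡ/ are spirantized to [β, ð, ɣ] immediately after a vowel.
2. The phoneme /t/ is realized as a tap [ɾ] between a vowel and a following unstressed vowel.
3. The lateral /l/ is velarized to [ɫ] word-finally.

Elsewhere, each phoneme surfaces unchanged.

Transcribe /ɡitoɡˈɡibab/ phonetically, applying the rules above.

/ɡ/ — word-initial; rule 1 does not apply here → [ɡ].
/t/ meets the environment for rule 2 (between a vowel and a following unstressed vowel) → [ɾ].
/ɡ/ meets the environment for rule 1 (immediately after a vowel) → [ɣ].
/ɡ/ (between /ɡ/ and /i/) fails the environment for rule 1, so it stays [ɡ].
/b/ (between /i/ and /a/): immediately after a vowel, so rule 1 applies → [β].
/b/ — word-final, immediately after a vowel — surfaces as [β] (rule 1).

[ɡiɾoɣˈɡiβaβ]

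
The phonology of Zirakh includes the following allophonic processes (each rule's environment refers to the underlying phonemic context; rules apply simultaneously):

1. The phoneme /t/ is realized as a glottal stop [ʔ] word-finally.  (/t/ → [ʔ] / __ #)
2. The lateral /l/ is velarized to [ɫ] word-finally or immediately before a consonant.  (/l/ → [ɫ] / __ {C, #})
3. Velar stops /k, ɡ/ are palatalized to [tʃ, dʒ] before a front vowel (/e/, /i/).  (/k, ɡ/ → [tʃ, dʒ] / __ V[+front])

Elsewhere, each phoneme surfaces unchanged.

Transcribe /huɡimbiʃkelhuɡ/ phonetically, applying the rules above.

[hudʒimbiʃtʃeɫhuɡ]

/h/ stays [h].
/u/ stays [u].
Rule 3 applies to /ɡ/ (between /u/ and /i/: before a front vowel) → [dʒ].
/i/ — not in any rule's target class → [i].
/m/ (between /i/ and /b/) is unaffected → [m].
/b/ — not in any rule's target class → [b].
/i/ (between /b/ and /ʃ/): no rule targets it → [i].
/ʃ/ — not in any rule's target class → [ʃ].
/k/ — between /ʃ/ and /e/, before a front vowel — surfaces as [tʃ] (rule 3).
/e/ (between /k/ and /l/) is unaffected → [e].
/l/ (between /e/ and /h/): word-finally or immediately before a consonant, so rule 2 applies → [ɫ].
/h/ stays [h].
/u/ stays [u].
/ɡ/ (word-final) fails the environment for rule 3, so it stays [ɡ].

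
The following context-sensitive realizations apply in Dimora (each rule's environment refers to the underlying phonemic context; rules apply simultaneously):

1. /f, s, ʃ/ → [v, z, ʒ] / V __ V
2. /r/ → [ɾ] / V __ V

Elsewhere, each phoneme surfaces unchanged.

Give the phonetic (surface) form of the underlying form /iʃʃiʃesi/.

/ʃ/ (between /i/ and /ʃ/) is in the target of rule 1 but the environment (between two vowels) is not met → [ʃ].
/ʃ/ (between /ʃ/ and /i/): rule 1 targets it, but not between two vowels → unchanged [ʃ].
/ʃ/ — between /i/ and /e/, between two vowels — surfaces as [ʒ] (rule 1).
/s/ (between /e/ and /i/) occurs between two vowels → [z] by rule 1.

[iʃʃiʒezi]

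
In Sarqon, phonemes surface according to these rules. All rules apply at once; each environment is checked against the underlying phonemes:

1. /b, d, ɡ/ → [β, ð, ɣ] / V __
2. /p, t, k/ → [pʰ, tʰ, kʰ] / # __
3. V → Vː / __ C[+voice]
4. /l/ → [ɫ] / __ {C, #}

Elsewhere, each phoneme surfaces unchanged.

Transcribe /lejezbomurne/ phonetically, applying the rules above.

[leːjeːzboːmuːrne]

/l/ (word-initial) fails the environment for rule 4, so it stays [l].
Rule 3 applies to /e/ (between /l/ and /j/: before a voiced consonant) → [eː].
/j/ (between /e/ and /e/): no rule targets it → [j].
/e/ — between /j/ and /z/, before a voiced consonant — surfaces as [eː] (rule 3).
/z/ (between /e/ and /b/): no rule targets it → [z].
/b/ (between /z/ and /o/) is in the target of rule 1 but the environment (immediately after a vowel) is not met → [b].
/o/ (between /b/ and /m/): before a voiced consonant, so rule 3 applies → [oː].
/m/ (between /o/ and /u/) is unaffected → [m].
Rule 3 applies to /u/ (between /m/ and /r/: before a voiced consonant) → [uː].
/r/ (between /u/ and /n/) is unaffected → [r].
/n/ (between /r/ and /e/): no rule targets it → [n].
/e/ (word-final) is in the target of rule 3 but the environment (before a voiced consonant) is not met → [e].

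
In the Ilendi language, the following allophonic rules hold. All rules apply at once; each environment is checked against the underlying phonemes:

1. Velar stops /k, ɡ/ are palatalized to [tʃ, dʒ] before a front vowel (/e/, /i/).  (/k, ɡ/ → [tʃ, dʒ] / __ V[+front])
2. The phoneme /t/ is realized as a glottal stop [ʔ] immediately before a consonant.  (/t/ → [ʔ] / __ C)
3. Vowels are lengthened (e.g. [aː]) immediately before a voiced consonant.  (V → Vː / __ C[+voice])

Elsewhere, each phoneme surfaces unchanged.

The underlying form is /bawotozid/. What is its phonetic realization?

/b/ (word-initial): no rule targets it → [b].
Rule 3 applies to /a/ (between /b/ and /w/: before a voiced consonant) → [aː].
/w/ stays [w].
/o/ (between /w/ and /t/) is in the target of rule 3 but the environment (before a voiced consonant) is not met → [o].
/t/ (between /o/ and /o/): rule 2 targets it, but not immediately before a consonant → unchanged [t].
/o/ meets the environment for rule 3 (before a voiced consonant) → [oː].
/z/ stays [z].
/i/ (between /z/ and /d/) occurs before a voiced consonant → [iː] by rule 3.
/d/ (word-final): no rule targets it → [d].

[baːwotoːziːd]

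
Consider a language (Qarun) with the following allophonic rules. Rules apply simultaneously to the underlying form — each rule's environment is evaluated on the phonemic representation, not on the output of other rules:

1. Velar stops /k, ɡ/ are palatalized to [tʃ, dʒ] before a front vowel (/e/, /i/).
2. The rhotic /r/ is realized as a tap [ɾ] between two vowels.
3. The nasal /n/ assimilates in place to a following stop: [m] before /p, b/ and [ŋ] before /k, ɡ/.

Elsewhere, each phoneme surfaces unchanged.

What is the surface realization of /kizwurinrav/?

Rule 1 applies to /k/ (word-initial: before a front vowel) → [tʃ].
/i/ — not in any rule's target class → [i].
/z/ (between /i/ and /w/): no rule targets it → [z].
/w/ (between /z/ and /u/) is unaffected → [w].
/u/ (between /w/ and /r/): no rule targets it → [u].
/r/ (between /u/ and /i/): between two vowels, so rule 2 applies → [ɾ].
/i/ (between /r/ and /n/) is unaffected → [i].
/n/ (between /i/ and /r/) fails the environment for rule 3, so it stays [n].
/r/ — between /n/ and /a/; rule 2 does not apply here → [r].
/a/ (between /r/ and /v/) is unaffected → [a].
/v/ — not in any rule's target class → [v].

[tʃizwuɾinrav]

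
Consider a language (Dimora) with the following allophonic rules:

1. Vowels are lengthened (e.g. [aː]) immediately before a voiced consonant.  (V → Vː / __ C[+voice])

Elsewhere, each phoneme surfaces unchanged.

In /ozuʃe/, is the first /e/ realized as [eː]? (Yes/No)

No

/e/ (word-final): rule 1 targets it, but not before a voiced consonant → unchanged [e].
The actual realization is [e], not [eː].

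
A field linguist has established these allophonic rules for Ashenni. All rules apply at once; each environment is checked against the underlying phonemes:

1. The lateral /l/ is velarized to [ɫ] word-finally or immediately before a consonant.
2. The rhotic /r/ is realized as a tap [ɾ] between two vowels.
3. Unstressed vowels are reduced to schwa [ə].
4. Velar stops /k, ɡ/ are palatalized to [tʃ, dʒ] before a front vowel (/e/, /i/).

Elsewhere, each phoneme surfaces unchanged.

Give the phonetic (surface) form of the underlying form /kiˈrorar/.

Rule 4 applies to /k/ (word-initial: before a front vowel) → [tʃ].
Rule 3 applies to /i/ (between /k/ and /r/: in an unstressed syllable) → [ə].
Rule 2 applies to /r/ (between /i/ and /o/: between two vowels) → [ɾ].
/o/ (between /r/ and /r/): rule 3 targets it, but not in an unstressed syllable → unchanged [o].
/r/ (between /o/ and /a/): between two vowels, so rule 2 applies → [ɾ].
/a/ meets the environment for rule 3 (in an unstressed syllable) → [ə].
/r/ — word-final; rule 2 does not apply here → [r].

[tʃəˈɾoɾər]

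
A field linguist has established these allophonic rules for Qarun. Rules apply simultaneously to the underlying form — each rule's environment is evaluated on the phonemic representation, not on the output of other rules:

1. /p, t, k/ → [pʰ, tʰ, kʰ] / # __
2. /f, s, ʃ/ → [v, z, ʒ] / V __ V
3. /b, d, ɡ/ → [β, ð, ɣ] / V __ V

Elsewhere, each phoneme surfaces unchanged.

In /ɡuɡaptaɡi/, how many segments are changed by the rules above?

Segments that undergo a rule: /ɡ/ → [ɣ] (rule 3); /ɡ/ → [ɣ] (rule 3).
All other segments surface unchanged.

2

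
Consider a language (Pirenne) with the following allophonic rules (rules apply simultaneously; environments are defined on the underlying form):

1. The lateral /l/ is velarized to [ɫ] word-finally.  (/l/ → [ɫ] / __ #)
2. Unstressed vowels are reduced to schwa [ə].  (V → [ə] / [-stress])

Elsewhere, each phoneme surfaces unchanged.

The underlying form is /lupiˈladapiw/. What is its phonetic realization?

[ləpəˈladəpəw]

/l/ (word-initial): rule 1 targets it, but not word-finally → unchanged [l].
/u/ meets the environment for rule 2 (in an unstressed syllable) → [ə].
/p/ stays [p].
/i/ — between /p/ and /l/, in an unstressed syllable — surfaces as [ə] (rule 2).
/l/ — between /i/ and /a/; rule 1 does not apply here → [l].
/a/ (between /l/ and /d/) is in the target of rule 2 but the environment (in an unstressed syllable) is not met → [a].
/d/ — not in any rule's target class → [d].
/a/ — between /d/ and /p/, in an unstressed syllable — surfaces as [ə] (rule 2).
/p/ stays [p].
Rule 2 applies to /i/ (between /p/ and /w/: in an unstressed syllable) → [ə].
/w/ — not in any rule's target class → [w].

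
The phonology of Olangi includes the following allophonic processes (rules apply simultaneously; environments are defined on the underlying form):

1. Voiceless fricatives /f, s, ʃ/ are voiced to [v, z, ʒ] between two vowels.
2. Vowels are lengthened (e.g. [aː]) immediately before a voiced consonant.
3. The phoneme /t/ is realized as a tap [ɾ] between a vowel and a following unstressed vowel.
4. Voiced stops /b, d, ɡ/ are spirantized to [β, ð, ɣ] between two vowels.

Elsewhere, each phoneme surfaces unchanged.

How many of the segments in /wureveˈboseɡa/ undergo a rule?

7

Segments that undergo a rule: /u/ → [uː] (rule 2); /e/ → [eː] (rule 2); /e/ → [eː] (rule 2); /b/ → [β] (rule 4); /s/ → [z] (rule 1); /e/ → [eː] (rule 2); /ɡ/ → [ɣ] (rule 4).
All other segments surface unchanged.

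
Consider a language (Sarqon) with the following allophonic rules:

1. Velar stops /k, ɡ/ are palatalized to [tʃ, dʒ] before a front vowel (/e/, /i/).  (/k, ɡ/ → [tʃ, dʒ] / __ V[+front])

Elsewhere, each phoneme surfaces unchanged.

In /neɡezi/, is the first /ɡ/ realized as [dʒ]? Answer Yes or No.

/ɡ/ (between /e/ and /e/): before a front vowel, so rule 1 applies → [dʒ].
The actual realization is [dʒ], which matches [dʒ].

Yes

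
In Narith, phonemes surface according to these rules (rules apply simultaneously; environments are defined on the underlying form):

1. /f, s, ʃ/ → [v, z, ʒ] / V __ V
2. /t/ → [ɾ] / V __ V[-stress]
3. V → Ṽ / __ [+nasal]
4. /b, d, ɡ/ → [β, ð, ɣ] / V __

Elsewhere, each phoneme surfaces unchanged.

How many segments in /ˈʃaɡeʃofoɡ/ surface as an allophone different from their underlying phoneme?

4

Segments that undergo a rule: /ɡ/ → [ɣ] (rule 4); /ʃ/ → [ʒ] (rule 1); /f/ → [v] (rule 1); /ɡ/ → [ɣ] (rule 4).
All other segments surface unchanged.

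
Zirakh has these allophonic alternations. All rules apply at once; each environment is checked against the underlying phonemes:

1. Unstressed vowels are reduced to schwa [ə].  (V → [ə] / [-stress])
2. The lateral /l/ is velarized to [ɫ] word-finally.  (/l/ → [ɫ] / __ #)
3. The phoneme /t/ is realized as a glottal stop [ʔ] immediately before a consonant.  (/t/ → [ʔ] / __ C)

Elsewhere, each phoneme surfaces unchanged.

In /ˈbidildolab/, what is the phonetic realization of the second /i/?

[ə]

Rule 1 applies to /i/ (between /d/ and /l/: in an unstressed syllable) → [ə].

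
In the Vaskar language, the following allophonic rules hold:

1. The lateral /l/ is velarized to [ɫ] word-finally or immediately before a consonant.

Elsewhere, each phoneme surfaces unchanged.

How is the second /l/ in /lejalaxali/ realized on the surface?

/l/ (between /a/ and /a/): rule 1 targets it, but not word-finally or immediately before a consonant → unchanged [l].

[l]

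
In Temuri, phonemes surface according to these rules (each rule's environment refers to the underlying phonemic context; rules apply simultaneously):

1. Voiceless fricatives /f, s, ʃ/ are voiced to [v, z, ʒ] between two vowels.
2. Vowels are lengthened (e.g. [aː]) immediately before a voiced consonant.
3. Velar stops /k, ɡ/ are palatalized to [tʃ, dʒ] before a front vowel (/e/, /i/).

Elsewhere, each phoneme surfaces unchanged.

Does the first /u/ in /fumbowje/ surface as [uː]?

Yes

Rule 2 applies to /u/ (between /f/ and /m/: before a voiced consonant) → [uː].
The actual realization is [uː], which matches [uː].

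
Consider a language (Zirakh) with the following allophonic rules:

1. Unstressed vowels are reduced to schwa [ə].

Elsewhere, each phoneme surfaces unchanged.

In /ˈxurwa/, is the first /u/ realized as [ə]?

/u/ (between /x/ and /r/) fails the environment for rule 1, so it stays [u].
The actual realization is [u], not [ə].

No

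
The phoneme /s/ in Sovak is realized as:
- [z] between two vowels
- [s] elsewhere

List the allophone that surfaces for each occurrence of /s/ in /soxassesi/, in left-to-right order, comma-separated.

Occurrence 1 (position 1): no conditioning environment matches → elsewhere allophone [s].
Occurrence 2 (position 5): no conditioning environment matches → elsewhere allophone [s].
Occurrence 3 (position 6): no conditioning environment matches → elsewhere allophone [s].
Occurrence 4 (position 8): between two vowels → [z].

[s], [s], [s], [z]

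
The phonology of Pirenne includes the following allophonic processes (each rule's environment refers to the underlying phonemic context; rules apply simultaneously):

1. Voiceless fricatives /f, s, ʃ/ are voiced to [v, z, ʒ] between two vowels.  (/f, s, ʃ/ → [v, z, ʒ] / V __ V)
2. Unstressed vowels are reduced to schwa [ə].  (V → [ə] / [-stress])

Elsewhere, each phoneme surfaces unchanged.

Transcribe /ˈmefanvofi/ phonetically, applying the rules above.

[ˈmevənvəvə]

/e/ — between /m/ and /f/; rule 2 does not apply here → [e].
/f/ (between /e/ and /a/): between two vowels, so rule 1 applies → [v].
/a/ (between /f/ and /n/) occurs in an unstressed syllable → [ə] by rule 2.
Rule 2 applies to /o/ (between /v/ and /f/: in an unstressed syllable) → [ə].
/f/ meets the environment for rule 1 (between two vowels) → [v].
/i/ (word-final) occurs in an unstressed syllable → [ə] by rule 2.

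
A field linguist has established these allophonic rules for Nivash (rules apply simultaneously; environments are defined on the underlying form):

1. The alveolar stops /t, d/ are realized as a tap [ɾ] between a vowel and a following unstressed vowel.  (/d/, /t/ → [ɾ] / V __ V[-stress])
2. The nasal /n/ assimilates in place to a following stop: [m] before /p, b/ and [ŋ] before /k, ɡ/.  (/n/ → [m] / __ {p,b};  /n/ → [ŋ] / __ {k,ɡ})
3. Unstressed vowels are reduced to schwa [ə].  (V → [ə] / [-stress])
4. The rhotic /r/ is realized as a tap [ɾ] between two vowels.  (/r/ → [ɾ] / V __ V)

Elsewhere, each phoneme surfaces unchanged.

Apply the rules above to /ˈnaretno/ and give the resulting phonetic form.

/n/ (word-initial) is in the target of rule 2 but the environment (before a labial or velar stop) is not met → [n].
/a/ (between /n/ and /r/) fails the environment for rule 3, so it stays [a].
/r/ meets the environment for rule 4 (between two vowels) → [ɾ].
/e/ (between /r/ and /t/): in an unstressed syllable, so rule 3 applies → [ə].
/t/ (between /e/ and /n/) fails the environment for rule 1, so it stays [t].
/n/ (between /t/ and /o/): rule 2 targets it, but not before a labial or velar stop → unchanged [n].
/o/ (word-final): in an unstressed syllable, so rule 3 applies → [ə].

[ˈnaɾətnə]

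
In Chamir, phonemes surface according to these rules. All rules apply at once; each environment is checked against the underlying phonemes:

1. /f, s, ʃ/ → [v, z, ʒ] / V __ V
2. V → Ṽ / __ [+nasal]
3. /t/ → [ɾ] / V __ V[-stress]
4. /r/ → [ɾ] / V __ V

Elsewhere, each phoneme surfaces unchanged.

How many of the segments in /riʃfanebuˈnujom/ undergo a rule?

3

Segments that undergo a rule: /a/ → [ã] (rule 2); /u/ → [ũ] (rule 2); /o/ → [õ] (rule 2).
All other segments surface unchanged.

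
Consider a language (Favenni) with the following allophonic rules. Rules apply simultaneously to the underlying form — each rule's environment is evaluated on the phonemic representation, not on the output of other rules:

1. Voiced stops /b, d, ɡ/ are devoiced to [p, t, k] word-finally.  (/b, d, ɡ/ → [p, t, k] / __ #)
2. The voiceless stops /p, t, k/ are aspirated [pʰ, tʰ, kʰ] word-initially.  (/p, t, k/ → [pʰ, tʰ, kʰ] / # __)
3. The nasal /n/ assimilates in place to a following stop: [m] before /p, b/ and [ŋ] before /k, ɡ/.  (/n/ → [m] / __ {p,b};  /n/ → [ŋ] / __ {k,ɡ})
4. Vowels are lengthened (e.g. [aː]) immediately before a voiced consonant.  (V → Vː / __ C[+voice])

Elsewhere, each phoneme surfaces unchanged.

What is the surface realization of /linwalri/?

[liːnwaːlri]

/i/ meets the environment for rule 4 (before a voiced consonant) → [iː].
/n/ — between /i/ and /w/; rule 3 does not apply here → [n].
Rule 4 applies to /a/ (between /w/ and /l/: before a voiced consonant) → [aː].
/i/ (word-final) is in the target of rule 4 but the environment (before a voiced consonant) is not met → [i].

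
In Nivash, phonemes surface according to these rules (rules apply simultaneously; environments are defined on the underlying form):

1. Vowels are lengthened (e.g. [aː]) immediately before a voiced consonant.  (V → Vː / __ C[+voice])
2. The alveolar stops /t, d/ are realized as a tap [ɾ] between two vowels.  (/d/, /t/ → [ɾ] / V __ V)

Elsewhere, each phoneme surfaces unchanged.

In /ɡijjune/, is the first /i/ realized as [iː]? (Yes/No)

Yes

/i/ (between /ɡ/ and /j/) occurs before a voiced consonant → [iː] by rule 1.
The actual realization is [iː], which matches [iː].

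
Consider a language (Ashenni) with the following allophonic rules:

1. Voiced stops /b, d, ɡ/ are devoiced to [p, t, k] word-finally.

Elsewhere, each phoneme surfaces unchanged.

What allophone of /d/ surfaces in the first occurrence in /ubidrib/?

/d/ (between /i/ and /r/): rule 1 targets it, but not word-finally → unchanged [d].

[d]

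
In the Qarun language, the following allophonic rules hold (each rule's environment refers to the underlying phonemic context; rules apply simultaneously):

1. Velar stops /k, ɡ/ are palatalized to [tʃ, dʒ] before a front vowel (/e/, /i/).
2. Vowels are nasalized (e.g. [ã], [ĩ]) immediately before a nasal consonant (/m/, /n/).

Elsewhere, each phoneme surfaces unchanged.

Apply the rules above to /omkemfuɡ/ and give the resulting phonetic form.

[õmtʃẽmfuɡ]

Rule 2 applies to /o/ (word-initial: before a nasal consonant) → [õ].
/m/ (between /o/ and /k/) is unaffected → [m].
/k/ (between /m/ and /e/): before a front vowel, so rule 1 applies → [tʃ].
/e/ meets the environment for rule 2 (before a nasal consonant) → [ẽ].
/m/ (between /e/ and /f/) is unaffected → [m].
/f/ — not in any rule's target class → [f].
/u/ (between /f/ and /ɡ/) is in the target of rule 2 but the environment (before a nasal consonant) is not met → [u].
/ɡ/ (word-final): rule 1 targets it, but not before a front vowel → unchanged [ɡ].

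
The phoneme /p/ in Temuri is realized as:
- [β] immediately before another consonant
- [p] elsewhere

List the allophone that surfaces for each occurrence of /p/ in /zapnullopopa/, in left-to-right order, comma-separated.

[β], [p], [p]

Occurrence 1 (position 3): immediately before another consonant → [β].
Occurrence 2 (position 9): no conditioning environment matches → elsewhere allophone [p].
Occurrence 3 (position 11): no conditioning environment matches → elsewhere allophone [p].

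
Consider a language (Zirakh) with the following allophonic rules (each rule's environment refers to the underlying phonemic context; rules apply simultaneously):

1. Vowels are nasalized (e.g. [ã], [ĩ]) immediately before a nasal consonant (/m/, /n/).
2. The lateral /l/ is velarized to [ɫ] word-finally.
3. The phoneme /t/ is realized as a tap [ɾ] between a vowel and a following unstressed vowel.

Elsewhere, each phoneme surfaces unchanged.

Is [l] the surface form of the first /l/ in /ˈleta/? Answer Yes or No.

Yes

/l/ (word-initial): rule 2 targets it, but not word-finally → unchanged [l].
The actual realization is [l], which matches [l].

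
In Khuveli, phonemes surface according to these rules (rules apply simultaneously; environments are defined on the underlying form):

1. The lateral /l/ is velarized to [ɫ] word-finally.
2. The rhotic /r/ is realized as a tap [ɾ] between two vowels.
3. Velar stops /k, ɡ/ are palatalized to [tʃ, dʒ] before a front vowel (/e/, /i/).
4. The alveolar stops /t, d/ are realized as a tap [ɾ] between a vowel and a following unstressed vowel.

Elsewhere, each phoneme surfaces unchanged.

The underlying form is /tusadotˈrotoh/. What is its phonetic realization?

[tusaɾotˈroɾoh]

/t/ (word-initial) fails the environment for rule 4, so it stays [t].
/u/ (between /t/ and /s/) is unaffected → [u].
/s/ (between /u/ and /a/) is unaffected → [s].
/a/ (between /s/ and /d/): no rule targets it → [a].
Rule 4 applies to /d/ (between /a/ and /o/: between a vowel and a following unstressed vowel) → [ɾ].
/o/ (between /d/ and /t/): no rule targets it → [o].
/t/ (between /o/ and /r/) fails the environment for rule 4, so it stays [t].
/r/ — between /t/ and /o/; rule 2 does not apply here → [r].
/o/ (between /r/ and /t/): no rule targets it → [o].
/t/ — between /o/ and /o/, between a vowel and a following unstressed vowel — surfaces as [ɾ] (rule 4).
/o/ (between /t/ and /h/) is unaffected → [o].
/h/ (word-final) is unaffected → [h].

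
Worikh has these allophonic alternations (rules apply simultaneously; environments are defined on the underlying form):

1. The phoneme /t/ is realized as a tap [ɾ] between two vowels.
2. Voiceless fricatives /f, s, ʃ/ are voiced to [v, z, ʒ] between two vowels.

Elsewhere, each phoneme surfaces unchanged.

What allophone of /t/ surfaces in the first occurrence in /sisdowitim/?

[ɾ]

/t/ (between /i/ and /i/) occurs between two vowels → [ɾ] by rule 1.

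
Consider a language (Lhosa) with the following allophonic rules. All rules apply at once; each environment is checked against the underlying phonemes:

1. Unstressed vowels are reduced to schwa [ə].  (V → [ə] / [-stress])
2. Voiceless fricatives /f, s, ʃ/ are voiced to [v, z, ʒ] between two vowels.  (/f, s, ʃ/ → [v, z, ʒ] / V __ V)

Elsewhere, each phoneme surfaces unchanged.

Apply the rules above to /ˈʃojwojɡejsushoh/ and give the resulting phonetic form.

[ˈʃojwəjɡəjsəshəh]

/ʃ/ — word-initial; rule 2 does not apply here → [ʃ].
/o/ — between /ʃ/ and /j/; rule 1 does not apply here → [o].
/j/ stays [j].
/w/ stays [w].
Rule 1 applies to /o/ (between /w/ and /j/: in an unstressed syllable) → [ə].
/j/ — not in any rule's target class → [j].
/ɡ/ (between /j/ and /e/) is unaffected → [ɡ].
/e/ meets the environment for rule 1 (in an unstressed syllable) → [ə].
/j/ (between /e/ and /s/) is unaffected → [j].
/s/ — between /j/ and /u/; rule 2 does not apply here → [s].
/u/ — between /s/ and /s/, in an unstressed syllable — surfaces as [ə] (rule 1).
/s/ (between /u/ and /h/): rule 2 targets it, but not between two vowels → unchanged [s].
/h/ (between /s/ and /o/): no rule targets it → [h].
Rule 1 applies to /o/ (between /h/ and /h/: in an unstressed syllable) → [ə].
/h/ stays [h].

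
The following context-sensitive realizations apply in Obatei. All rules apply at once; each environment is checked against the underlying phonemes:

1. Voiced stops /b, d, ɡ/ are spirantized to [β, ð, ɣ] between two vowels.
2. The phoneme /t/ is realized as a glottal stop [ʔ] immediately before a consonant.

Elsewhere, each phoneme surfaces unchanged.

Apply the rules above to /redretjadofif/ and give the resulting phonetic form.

/r/ stays [r].
/e/ — not in any rule's target class → [e].
/d/ (between /e/ and /r/): rule 1 targets it, but not between two vowels → unchanged [d].
/r/ — not in any rule's target class → [r].
/e/ (between /r/ and /t/): no rule targets it → [e].
Rule 2 applies to /t/ (between /e/ and /j/: immediately before a consonant) → [ʔ].
/j/ — not in any rule's target class → [j].
/a/ — not in any rule's target class → [a].
/d/ meets the environment for rule 1 (between two vowels) → [ð].
/o/ stays [o].
/f/ — not in any rule's target class → [f].
/i/ stays [i].
/f/ (word-final): no rule targets it → [f].

[redreʔjaðofif]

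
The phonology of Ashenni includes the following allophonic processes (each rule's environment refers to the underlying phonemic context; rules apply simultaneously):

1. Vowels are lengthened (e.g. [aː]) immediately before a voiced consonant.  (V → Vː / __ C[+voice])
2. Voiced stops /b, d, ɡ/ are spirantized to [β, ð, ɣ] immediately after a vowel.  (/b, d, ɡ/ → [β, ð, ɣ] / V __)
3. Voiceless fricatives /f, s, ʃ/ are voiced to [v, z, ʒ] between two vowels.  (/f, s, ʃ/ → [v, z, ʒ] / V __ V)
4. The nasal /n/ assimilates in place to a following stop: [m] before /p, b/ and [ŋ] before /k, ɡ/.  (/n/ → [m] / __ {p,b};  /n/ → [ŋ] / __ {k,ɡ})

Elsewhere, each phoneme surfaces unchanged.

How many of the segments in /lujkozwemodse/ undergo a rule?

5

Segments that undergo a rule: /u/ → [uː] (rule 1); /o/ → [oː] (rule 1); /e/ → [eː] (rule 1); /o/ → [oː] (rule 1); /d/ → [ð] (rule 2).
All other segments surface unchanged.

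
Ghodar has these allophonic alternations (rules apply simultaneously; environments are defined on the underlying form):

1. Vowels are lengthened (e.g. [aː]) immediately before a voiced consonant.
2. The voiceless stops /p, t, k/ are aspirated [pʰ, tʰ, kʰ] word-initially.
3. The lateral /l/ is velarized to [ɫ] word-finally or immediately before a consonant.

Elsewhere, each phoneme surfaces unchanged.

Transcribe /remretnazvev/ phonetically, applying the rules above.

/r/ — not in any rule's target class → [r].
/e/ meets the environment for rule 1 (before a voiced consonant) → [eː].
/m/ (between /e/ and /r/): no rule targets it → [m].
/r/ stays [r].
/e/ (between /r/ and /t/) fails the environment for rule 1, so it stays [e].
/t/ — between /e/ and /n/; rule 2 does not apply here → [t].
/n/ — not in any rule's target class → [n].
/a/ (between /n/ and /z/): before a voiced consonant, so rule 1 applies → [aː].
/z/ (between /a/ and /v/) is unaffected → [z].
/v/ — not in any rule's target class → [v].
/e/ — between /v/ and /v/, before a voiced consonant — surfaces as [eː] (rule 1).
/v/ (word-final): no rule targets it → [v].

[reːmretnaːzveːv]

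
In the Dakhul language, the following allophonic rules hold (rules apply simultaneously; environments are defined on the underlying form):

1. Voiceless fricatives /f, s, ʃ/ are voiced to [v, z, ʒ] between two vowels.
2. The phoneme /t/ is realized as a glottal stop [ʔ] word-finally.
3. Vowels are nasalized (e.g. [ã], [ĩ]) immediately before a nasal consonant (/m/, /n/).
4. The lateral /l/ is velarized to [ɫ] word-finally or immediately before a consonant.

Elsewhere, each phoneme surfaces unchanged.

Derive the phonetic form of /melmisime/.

[meɫmizĩme]

/e/ (between /m/ and /l/) is in the target of rule 3 but the environment (before a nasal consonant) is not met → [e].
/l/ — between /e/ and /m/, word-finally or immediately before a consonant — surfaces as [ɫ] (rule 4).
/i/ (between /m/ and /s/): rule 3 targets it, but not before a nasal consonant → unchanged [i].
/s/ (between /i/ and /i/) occurs between two vowels → [z] by rule 1.
/i/ (between /s/ and /m/) occurs before a nasal consonant → [ĩ] by rule 3.
/e/ — word-final; rule 3 does not apply here → [e].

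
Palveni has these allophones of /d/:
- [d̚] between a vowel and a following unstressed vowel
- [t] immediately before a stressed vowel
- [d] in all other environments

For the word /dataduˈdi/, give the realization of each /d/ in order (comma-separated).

Occurrence 1 (position 1): no conditioning environment matches → elsewhere allophone [d].
Occurrence 2 (position 5): between a vowel and a following unstressed vowel → [d̚].
Occurrence 3 (position 7): immediately before a stressed vowel → [t].

[d], [d̚], [t]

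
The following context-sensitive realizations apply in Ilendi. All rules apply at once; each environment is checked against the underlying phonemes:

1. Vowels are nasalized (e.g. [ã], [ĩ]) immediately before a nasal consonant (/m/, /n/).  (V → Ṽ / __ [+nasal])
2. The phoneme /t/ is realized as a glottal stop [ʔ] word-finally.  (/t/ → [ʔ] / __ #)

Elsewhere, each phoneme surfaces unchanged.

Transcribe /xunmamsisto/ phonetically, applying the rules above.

/x/ (word-initial) is unaffected → [x].
/u/ (between /x/ and /n/): before a nasal consonant, so rule 1 applies → [ũ].
/n/ stays [n].
/m/ — not in any rule's target class → [m].
/a/ (between /m/ and /m/) occurs before a nasal consonant → [ã] by rule 1.
/m/ (between /a/ and /s/) is unaffected → [m].
/s/ (between /m/ and /i/): no rule targets it → [s].
/i/ (between /s/ and /s/): rule 1 targets it, but not before a nasal consonant → unchanged [i].
/s/ (between /i/ and /t/): no rule targets it → [s].
/t/ (between /s/ and /o/) fails the environment for rule 2, so it stays [t].
/o/ (word-final) is in the target of rule 1 but the environment (before a nasal consonant) is not met → [o].

[xũnmãmsisto]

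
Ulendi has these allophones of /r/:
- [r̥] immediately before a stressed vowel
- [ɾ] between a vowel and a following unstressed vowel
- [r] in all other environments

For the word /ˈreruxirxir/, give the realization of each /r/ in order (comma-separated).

[r̥], [ɾ], [r], [r]

Occurrence 1 (position 1): immediately before a stressed vowel → [r̥].
Occurrence 2 (position 3): between a vowel and a following unstressed vowel → [ɾ].
Occurrence 3 (position 7): no conditioning environment matches → elsewhere allophone [r].
Occurrence 4 (position 10): no conditioning environment matches → elsewhere allophone [r].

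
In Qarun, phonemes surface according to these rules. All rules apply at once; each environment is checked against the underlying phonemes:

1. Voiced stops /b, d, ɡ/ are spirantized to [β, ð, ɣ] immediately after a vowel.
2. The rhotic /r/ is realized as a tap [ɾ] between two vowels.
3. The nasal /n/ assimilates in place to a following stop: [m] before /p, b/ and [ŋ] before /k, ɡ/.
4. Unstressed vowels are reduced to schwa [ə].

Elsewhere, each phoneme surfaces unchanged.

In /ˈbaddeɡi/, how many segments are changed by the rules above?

4

Segments that undergo a rule: /d/ → [ð] (rule 1); /e/ → [ə] (rule 4); /ɡ/ → [ɣ] (rule 1); /i/ → [ə] (rule 4).
All other segments surface unchanged.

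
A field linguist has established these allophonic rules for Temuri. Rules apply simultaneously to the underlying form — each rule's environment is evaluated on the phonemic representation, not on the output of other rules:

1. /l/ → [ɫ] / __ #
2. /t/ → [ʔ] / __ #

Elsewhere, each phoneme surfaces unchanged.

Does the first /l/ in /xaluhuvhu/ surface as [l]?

/l/ (between /a/ and /u/) is in the target of rule 1 but the environment (word-finally) is not met → [l].
The actual realization is [l], which matches [l].

Yes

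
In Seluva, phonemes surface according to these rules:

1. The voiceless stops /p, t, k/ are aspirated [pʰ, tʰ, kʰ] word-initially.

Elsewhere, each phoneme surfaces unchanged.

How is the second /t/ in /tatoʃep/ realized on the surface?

[t]

/t/ (between /a/ and /o/): rule 1 targets it, but not word-initially → unchanged [t].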